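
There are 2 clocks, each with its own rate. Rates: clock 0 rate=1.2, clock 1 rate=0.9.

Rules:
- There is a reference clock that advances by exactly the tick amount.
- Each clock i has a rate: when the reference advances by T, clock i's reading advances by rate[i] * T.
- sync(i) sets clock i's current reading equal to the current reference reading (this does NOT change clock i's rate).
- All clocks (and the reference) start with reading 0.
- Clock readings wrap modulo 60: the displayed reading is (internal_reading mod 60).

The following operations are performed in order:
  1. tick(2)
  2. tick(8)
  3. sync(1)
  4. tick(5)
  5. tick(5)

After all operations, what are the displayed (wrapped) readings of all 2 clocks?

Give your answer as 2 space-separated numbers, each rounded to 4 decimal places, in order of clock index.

After op 1 tick(2): ref=2.0000 raw=[2.4000 1.8000]
After op 2 tick(8): ref=10.0000 raw=[12.0000 9.0000]
After op 3 sync(1): ref=10.0000 raw=[12.0000 10.0000]
After op 4 tick(5): ref=15.0000 raw=[18.0000 14.5000]
After op 5 tick(5): ref=20.0000 raw=[24.0000 19.0000]
Wrap final raw readings (mod 60): 24.0000 mod 60 = 24.0000; 19.0000 mod 60 = 19.0000

Answer: 24.0000 19.0000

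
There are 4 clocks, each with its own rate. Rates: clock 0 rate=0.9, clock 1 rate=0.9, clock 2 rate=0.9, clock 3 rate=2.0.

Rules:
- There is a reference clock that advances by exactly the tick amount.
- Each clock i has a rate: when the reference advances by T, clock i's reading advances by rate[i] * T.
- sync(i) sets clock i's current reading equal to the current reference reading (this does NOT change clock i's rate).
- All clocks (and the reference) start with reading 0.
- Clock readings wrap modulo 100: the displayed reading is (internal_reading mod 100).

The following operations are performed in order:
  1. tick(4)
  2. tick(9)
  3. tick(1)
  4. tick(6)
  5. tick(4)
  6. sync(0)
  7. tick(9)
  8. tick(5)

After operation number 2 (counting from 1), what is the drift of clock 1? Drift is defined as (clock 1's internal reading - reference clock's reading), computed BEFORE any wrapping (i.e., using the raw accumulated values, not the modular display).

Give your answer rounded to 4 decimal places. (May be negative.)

Answer: -1.3000

Derivation:
After op 1 tick(4): ref=4.0000 raw=[3.6000 3.6000 3.6000 8.0000]
After op 2 tick(9): ref=13.0000 raw=[11.7000 11.7000 11.7000 26.0000]
Drift of clock 1 after op 2: 11.7000 - 13.0000 = -1.3000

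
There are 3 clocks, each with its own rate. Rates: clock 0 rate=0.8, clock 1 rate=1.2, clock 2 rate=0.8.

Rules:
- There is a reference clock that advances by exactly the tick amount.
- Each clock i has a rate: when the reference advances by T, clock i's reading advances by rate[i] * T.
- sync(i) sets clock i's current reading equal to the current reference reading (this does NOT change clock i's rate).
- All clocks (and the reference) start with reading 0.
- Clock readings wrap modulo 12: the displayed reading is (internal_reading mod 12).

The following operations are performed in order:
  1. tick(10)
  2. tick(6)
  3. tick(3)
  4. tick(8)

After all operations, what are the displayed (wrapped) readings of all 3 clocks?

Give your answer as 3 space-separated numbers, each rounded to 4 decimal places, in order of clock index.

After op 1 tick(10): ref=10.0000 raw=[8.0000 12.0000 8.0000]
After op 2 tick(6): ref=16.0000 raw=[12.8000 19.2000 12.8000]
After op 3 tick(3): ref=19.0000 raw=[15.2000 22.8000 15.2000]
After op 4 tick(8): ref=27.0000 raw=[21.6000 32.4000 21.6000]
Wrap final raw readings (mod 12): 21.6000 mod 12 = 9.6000; 32.4000 mod 12 = 8.4000; 21.6000 mod 12 = 9.6000

Answer: 9.6000 8.4000 9.6000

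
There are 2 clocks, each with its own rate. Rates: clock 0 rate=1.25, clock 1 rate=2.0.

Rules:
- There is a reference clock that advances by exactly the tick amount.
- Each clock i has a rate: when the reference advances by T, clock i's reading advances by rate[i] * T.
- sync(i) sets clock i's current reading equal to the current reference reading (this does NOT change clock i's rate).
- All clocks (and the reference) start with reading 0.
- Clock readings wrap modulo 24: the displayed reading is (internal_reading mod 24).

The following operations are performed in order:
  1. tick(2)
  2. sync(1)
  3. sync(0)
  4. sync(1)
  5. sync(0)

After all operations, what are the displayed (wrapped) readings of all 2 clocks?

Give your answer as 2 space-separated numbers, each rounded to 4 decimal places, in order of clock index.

After op 1 tick(2): ref=2.0000 raw=[2.5000 4.0000]
After op 2 sync(1): ref=2.0000 raw=[2.5000 2.0000]
After op 3 sync(0): ref=2.0000 raw=[2.0000 2.0000]
After op 4 sync(1): ref=2.0000 raw=[2.0000 2.0000]
After op 5 sync(0): ref=2.0000 raw=[2.0000 2.0000]
Wrap final raw readings (mod 24): 2.0000 mod 24 = 2.0000; 2.0000 mod 24 = 2.0000

Answer: 2.0000 2.0000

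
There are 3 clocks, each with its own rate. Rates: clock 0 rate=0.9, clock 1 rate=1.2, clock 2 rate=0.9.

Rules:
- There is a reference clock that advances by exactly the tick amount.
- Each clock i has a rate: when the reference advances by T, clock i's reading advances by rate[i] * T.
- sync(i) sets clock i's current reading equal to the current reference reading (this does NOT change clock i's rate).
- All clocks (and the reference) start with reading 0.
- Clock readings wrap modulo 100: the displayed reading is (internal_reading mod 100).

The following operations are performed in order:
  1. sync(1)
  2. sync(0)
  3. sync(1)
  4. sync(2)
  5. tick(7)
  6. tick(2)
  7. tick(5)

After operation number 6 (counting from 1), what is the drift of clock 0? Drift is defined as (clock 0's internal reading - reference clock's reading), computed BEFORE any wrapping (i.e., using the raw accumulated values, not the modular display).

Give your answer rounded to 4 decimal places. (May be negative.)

Answer: -0.9000

Derivation:
After op 1 sync(1): ref=0.0000 raw=[0.0000 0.0000 0.0000]
After op 2 sync(0): ref=0.0000 raw=[0.0000 0.0000 0.0000]
After op 3 sync(1): ref=0.0000 raw=[0.0000 0.0000 0.0000]
After op 4 sync(2): ref=0.0000 raw=[0.0000 0.0000 0.0000]
After op 5 tick(7): ref=7.0000 raw=[6.3000 8.4000 6.3000]
After op 6 tick(2): ref=9.0000 raw=[8.1000 10.8000 8.1000]
Drift of clock 0 after op 6: 8.1000 - 9.0000 = -0.9000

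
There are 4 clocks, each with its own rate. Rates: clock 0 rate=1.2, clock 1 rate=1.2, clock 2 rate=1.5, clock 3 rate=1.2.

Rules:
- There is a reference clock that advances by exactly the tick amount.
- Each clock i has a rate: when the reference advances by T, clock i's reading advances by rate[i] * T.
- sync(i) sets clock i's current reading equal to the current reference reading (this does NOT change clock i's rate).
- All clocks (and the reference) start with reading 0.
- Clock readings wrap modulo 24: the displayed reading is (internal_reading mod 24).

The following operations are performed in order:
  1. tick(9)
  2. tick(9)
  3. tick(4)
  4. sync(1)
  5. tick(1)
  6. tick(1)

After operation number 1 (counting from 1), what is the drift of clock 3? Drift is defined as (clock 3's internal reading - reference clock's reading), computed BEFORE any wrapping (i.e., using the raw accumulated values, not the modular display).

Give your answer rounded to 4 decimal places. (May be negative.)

Answer: 1.8000

Derivation:
After op 1 tick(9): ref=9.0000 raw=[10.8000 10.8000 13.5000 10.8000]
Drift of clock 3 after op 1: 10.8000 - 9.0000 = 1.8000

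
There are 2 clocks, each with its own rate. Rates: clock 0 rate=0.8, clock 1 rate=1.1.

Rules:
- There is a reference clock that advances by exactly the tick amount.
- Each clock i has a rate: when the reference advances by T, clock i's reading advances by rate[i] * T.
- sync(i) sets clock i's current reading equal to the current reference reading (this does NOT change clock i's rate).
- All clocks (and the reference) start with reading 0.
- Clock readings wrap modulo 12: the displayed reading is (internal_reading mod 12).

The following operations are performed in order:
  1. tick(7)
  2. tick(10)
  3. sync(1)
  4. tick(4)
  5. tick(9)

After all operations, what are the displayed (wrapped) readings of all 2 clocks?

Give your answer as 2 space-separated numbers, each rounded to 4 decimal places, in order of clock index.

After op 1 tick(7): ref=7.0000 raw=[5.6000 7.7000]
After op 2 tick(10): ref=17.0000 raw=[13.6000 18.7000]
After op 3 sync(1): ref=17.0000 raw=[13.6000 17.0000]
After op 4 tick(4): ref=21.0000 raw=[16.8000 21.4000]
After op 5 tick(9): ref=30.0000 raw=[24.0000 31.3000]
Wrap final raw readings (mod 12): 24.0000 mod 12 = 0.0000; 31.3000 mod 12 = 7.3000

Answer: 0.0000 7.3000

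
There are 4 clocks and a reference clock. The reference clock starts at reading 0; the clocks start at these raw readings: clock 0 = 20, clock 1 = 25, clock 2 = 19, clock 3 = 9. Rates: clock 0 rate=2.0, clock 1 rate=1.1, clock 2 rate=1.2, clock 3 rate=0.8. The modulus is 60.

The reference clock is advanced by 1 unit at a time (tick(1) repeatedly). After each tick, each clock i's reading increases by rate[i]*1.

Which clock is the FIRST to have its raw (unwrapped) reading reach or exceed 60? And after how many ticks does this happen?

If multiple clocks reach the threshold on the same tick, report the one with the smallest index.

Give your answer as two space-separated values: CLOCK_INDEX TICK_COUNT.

clock 0: start=20, rate=2.0, needs 60-20 = 40; ticks = ceil(40/2.0) = ceil(20.0000) = 20; reading at tick 20 = 20 + 2.0*20 = 60.0000
clock 1: start=25, rate=1.1, needs 60-25 = 35; ticks = ceil(35/1.1) = ceil(31.8182) = 32; reading at tick 32 = 25 + 1.1*32 = 60.2000
clock 2: start=19, rate=1.2, needs 60-19 = 41; ticks = ceil(41/1.2) = ceil(34.1667) = 35; reading at tick 35 = 19 + 1.2*35 = 61.0000
clock 3: start=9, rate=0.8, needs 60-9 = 51; ticks = ceil(51/0.8) = ceil(63.7500) = 64; reading at tick 64 = 9 + 0.8*64 = 60.2000
Minimum tick count = 20; winners = [0]; smallest index = 0

Answer: 0 20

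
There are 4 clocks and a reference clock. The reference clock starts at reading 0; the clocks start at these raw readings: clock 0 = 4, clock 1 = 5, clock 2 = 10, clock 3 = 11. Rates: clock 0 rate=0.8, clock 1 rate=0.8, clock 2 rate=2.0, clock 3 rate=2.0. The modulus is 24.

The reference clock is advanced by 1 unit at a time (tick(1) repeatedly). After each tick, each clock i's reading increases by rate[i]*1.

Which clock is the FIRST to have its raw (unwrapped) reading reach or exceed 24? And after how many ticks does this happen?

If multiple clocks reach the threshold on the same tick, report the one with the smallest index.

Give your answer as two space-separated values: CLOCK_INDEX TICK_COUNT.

Answer: 2 7

Derivation:
clock 0: start=4, rate=0.8, needs 24-4 = 20; ticks = ceil(20/0.8) = ceil(25.0000) = 25; reading at tick 25 = 4 + 0.8*25 = 24.0000
clock 1: start=5, rate=0.8, needs 24-5 = 19; ticks = ceil(19/0.8) = ceil(23.7500) = 24; reading at tick 24 = 5 + 0.8*24 = 24.2000
clock 2: start=10, rate=2.0, needs 24-10 = 14; ticks = ceil(14/2.0) = ceil(7.0000) = 7; reading at tick 7 = 10 + 2.0*7 = 24.0000
clock 3: start=11, rate=2.0, needs 24-11 = 13; ticks = ceil(13/2.0) = ceil(6.5000) = 7; reading at tick 7 = 11 + 2.0*7 = 25.0000
Minimum tick count = 7; winners = [2, 3]; smallest index = 2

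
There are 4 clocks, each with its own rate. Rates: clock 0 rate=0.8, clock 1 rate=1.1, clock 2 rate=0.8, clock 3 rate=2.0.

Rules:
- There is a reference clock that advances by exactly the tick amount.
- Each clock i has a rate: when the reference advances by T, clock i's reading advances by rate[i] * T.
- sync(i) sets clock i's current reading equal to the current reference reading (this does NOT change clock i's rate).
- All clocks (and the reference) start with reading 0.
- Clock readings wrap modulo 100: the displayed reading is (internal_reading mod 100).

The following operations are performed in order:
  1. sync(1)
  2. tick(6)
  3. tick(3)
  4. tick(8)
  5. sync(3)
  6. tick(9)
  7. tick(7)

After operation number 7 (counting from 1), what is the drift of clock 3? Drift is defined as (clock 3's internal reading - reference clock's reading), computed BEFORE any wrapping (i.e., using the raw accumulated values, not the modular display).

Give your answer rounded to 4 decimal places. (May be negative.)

After op 1 sync(1): ref=0.0000 raw=[0.0000 0.0000 0.0000 0.0000]
After op 2 tick(6): ref=6.0000 raw=[4.8000 6.6000 4.8000 12.0000]
After op 3 tick(3): ref=9.0000 raw=[7.2000 9.9000 7.2000 18.0000]
After op 4 tick(8): ref=17.0000 raw=[13.6000 18.7000 13.6000 34.0000]
After op 5 sync(3): ref=17.0000 raw=[13.6000 18.7000 13.6000 17.0000]
After op 6 tick(9): ref=26.0000 raw=[20.8000 28.6000 20.8000 35.0000]
After op 7 tick(7): ref=33.0000 raw=[26.4000 36.3000 26.4000 49.0000]
Drift of clock 3 after op 7: 49.0000 - 33.0000 = 16.0000

Answer: 16.0000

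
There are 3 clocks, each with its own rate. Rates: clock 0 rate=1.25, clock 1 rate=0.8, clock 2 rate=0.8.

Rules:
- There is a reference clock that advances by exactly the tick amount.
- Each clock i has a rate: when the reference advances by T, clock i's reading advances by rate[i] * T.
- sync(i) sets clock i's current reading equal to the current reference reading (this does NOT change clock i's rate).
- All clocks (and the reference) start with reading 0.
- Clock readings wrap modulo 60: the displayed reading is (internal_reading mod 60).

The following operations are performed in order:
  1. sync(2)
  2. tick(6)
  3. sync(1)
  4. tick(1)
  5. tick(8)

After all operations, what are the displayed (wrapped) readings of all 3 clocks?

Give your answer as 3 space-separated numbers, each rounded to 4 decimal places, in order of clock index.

After op 1 sync(2): ref=0.0000 raw=[0.0000 0.0000 0.0000]
After op 2 tick(6): ref=6.0000 raw=[7.5000 4.8000 4.8000]
After op 3 sync(1): ref=6.0000 raw=[7.5000 6.0000 4.8000]
After op 4 tick(1): ref=7.0000 raw=[8.7500 6.8000 5.6000]
After op 5 tick(8): ref=15.0000 raw=[18.7500 13.2000 12.0000]
Wrap final raw readings (mod 60): 18.7500 mod 60 = 18.7500; 13.2000 mod 60 = 13.2000; 12.0000 mod 60 = 12.0000

Answer: 18.7500 13.2000 12.0000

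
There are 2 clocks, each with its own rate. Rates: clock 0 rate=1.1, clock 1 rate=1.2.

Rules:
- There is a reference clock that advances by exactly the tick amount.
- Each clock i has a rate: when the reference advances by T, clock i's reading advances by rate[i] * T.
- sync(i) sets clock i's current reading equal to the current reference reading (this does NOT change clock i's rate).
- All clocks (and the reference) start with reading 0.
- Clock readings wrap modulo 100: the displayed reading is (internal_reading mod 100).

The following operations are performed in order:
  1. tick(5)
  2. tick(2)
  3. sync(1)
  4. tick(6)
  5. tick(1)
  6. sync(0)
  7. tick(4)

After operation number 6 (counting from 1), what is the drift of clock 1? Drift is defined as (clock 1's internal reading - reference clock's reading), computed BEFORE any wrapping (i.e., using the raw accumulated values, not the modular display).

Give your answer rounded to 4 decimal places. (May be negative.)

After op 1 tick(5): ref=5.0000 raw=[5.5000 6.0000]
After op 2 tick(2): ref=7.0000 raw=[7.7000 8.4000]
After op 3 sync(1): ref=7.0000 raw=[7.7000 7.0000]
After op 4 tick(6): ref=13.0000 raw=[14.3000 14.2000]
After op 5 tick(1): ref=14.0000 raw=[15.4000 15.4000]
After op 6 sync(0): ref=14.0000 raw=[14.0000 15.4000]
Drift of clock 1 after op 6: 15.4000 - 14.0000 = 1.4000

Answer: 1.4000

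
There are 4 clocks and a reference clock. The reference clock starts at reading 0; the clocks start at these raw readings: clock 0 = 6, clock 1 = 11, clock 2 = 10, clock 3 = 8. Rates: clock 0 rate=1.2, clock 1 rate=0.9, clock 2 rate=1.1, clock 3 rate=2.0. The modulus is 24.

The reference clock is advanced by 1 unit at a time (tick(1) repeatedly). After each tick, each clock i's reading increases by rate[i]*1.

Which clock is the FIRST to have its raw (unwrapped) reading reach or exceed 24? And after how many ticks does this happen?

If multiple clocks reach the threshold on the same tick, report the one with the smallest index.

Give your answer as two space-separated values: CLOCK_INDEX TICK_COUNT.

clock 0: start=6, rate=1.2, needs 24-6 = 18; ticks = ceil(18/1.2) = ceil(15.0000) = 15; reading at tick 15 = 6 + 1.2*15 = 24.0000
clock 1: start=11, rate=0.9, needs 24-11 = 13; ticks = ceil(13/0.9) = ceil(14.4444) = 15; reading at tick 15 = 11 + 0.9*15 = 24.5000
clock 2: start=10, rate=1.1, needs 24-10 = 14; ticks = ceil(14/1.1) = ceil(12.7273) = 13; reading at tick 13 = 10 + 1.1*13 = 24.3000
clock 3: start=8, rate=2.0, needs 24-8 = 16; ticks = ceil(16/2.0) = ceil(8.0000) = 8; reading at tick 8 = 8 + 2.0*8 = 24.0000
Minimum tick count = 8; winners = [3]; smallest index = 3

Answer: 3 8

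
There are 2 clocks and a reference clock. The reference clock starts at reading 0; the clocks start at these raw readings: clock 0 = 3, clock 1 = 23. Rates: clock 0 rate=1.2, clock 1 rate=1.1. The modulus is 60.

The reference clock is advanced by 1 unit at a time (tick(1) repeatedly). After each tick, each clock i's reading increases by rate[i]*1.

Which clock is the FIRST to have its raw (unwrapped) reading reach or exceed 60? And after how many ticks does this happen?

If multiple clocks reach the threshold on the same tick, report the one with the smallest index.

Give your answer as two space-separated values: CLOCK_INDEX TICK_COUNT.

clock 0: start=3, rate=1.2, needs 60-3 = 57; ticks = ceil(57/1.2) = ceil(47.5000) = 48; reading at tick 48 = 3 + 1.2*48 = 60.6000
clock 1: start=23, rate=1.1, needs 60-23 = 37; ticks = ceil(37/1.1) = ceil(33.6364) = 34; reading at tick 34 = 23 + 1.1*34 = 60.4000
Minimum tick count = 34; winners = [1]; smallest index = 1

Answer: 1 34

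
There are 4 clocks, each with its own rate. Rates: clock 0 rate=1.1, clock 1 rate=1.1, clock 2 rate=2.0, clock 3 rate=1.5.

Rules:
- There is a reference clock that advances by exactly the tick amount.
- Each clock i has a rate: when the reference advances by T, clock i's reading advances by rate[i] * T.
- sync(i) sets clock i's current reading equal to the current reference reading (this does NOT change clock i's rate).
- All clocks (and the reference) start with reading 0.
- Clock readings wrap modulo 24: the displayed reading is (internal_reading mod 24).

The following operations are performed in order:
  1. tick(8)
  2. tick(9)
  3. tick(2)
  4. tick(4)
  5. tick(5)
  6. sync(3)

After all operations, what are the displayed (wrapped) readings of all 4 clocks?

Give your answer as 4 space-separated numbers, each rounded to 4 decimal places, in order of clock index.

After op 1 tick(8): ref=8.0000 raw=[8.8000 8.8000 16.0000 12.0000]
After op 2 tick(9): ref=17.0000 raw=[18.7000 18.7000 34.0000 25.5000]
After op 3 tick(2): ref=19.0000 raw=[20.9000 20.9000 38.0000 28.5000]
After op 4 tick(4): ref=23.0000 raw=[25.3000 25.3000 46.0000 34.5000]
After op 5 tick(5): ref=28.0000 raw=[30.8000 30.8000 56.0000 42.0000]
After op 6 sync(3): ref=28.0000 raw=[30.8000 30.8000 56.0000 28.0000]
Wrap final raw readings (mod 24): 30.8000 mod 24 = 6.8000; 30.8000 mod 24 = 6.8000; 56.0000 mod 24 = 8.0000; 28.0000 mod 24 = 4.0000

Answer: 6.8000 6.8000 8.0000 4.0000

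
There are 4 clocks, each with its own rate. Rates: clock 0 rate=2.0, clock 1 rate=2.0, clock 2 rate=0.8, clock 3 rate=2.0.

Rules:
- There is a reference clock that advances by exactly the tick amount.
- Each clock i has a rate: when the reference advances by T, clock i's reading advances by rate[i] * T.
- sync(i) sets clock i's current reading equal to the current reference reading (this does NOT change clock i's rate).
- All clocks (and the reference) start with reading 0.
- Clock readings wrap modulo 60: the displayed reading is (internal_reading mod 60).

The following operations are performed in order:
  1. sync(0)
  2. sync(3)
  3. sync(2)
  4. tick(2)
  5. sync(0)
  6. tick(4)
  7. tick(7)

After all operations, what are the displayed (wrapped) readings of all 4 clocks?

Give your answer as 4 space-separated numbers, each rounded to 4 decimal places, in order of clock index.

Answer: 24.0000 26.0000 10.4000 26.0000

Derivation:
After op 1 sync(0): ref=0.0000 raw=[0.0000 0.0000 0.0000 0.0000]
After op 2 sync(3): ref=0.0000 raw=[0.0000 0.0000 0.0000 0.0000]
After op 3 sync(2): ref=0.0000 raw=[0.0000 0.0000 0.0000 0.0000]
After op 4 tick(2): ref=2.0000 raw=[4.0000 4.0000 1.6000 4.0000]
After op 5 sync(0): ref=2.0000 raw=[2.0000 4.0000 1.6000 4.0000]
After op 6 tick(4): ref=6.0000 raw=[10.0000 12.0000 4.8000 12.0000]
After op 7 tick(7): ref=13.0000 raw=[24.0000 26.0000 10.4000 26.0000]
Wrap final raw readings (mod 60): 24.0000 mod 60 = 24.0000; 26.0000 mod 60 = 26.0000; 10.4000 mod 60 = 10.4000; 26.0000 mod 60 = 26.0000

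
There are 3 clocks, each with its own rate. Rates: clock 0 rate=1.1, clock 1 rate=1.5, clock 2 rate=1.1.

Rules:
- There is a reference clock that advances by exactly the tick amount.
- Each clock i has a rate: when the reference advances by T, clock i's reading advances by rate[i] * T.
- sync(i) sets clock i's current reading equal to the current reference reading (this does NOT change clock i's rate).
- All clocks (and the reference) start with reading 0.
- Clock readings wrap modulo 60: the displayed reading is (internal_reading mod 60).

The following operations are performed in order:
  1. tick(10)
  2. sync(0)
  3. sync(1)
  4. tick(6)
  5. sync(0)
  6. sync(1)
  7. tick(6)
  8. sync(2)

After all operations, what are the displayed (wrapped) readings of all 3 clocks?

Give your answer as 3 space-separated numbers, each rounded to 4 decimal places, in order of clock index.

Answer: 22.6000 25.0000 22.0000

Derivation:
After op 1 tick(10): ref=10.0000 raw=[11.0000 15.0000 11.0000]
After op 2 sync(0): ref=10.0000 raw=[10.0000 15.0000 11.0000]
After op 3 sync(1): ref=10.0000 raw=[10.0000 10.0000 11.0000]
After op 4 tick(6): ref=16.0000 raw=[16.6000 19.0000 17.6000]
After op 5 sync(0): ref=16.0000 raw=[16.0000 19.0000 17.6000]
After op 6 sync(1): ref=16.0000 raw=[16.0000 16.0000 17.6000]
After op 7 tick(6): ref=22.0000 raw=[22.6000 25.0000 24.2000]
After op 8 sync(2): ref=22.0000 raw=[22.6000 25.0000 22.0000]
Wrap final raw readings (mod 60): 22.6000 mod 60 = 22.6000; 25.0000 mod 60 = 25.0000; 22.0000 mod 60 = 22.0000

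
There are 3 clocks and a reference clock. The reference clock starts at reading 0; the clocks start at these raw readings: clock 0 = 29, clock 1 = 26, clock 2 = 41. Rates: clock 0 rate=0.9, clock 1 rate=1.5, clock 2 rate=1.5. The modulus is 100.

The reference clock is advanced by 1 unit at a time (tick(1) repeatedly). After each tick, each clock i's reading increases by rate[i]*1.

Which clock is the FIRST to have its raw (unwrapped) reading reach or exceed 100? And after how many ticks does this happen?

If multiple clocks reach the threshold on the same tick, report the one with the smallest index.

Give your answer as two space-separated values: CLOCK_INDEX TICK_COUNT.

Answer: 2 40

Derivation:
clock 0: start=29, rate=0.9, needs 100-29 = 71; ticks = ceil(71/0.9) = ceil(78.8889) = 79; reading at tick 79 = 29 + 0.9*79 = 100.1000
clock 1: start=26, rate=1.5, needs 100-26 = 74; ticks = ceil(74/1.5) = ceil(49.3333) = 50; reading at tick 50 = 26 + 1.5*50 = 101.0000
clock 2: start=41, rate=1.5, needs 100-41 = 59; ticks = ceil(59/1.5) = ceil(39.3333) = 40; reading at tick 40 = 41 + 1.5*40 = 101.0000
Minimum tick count = 40; winners = [2]; smallest index = 2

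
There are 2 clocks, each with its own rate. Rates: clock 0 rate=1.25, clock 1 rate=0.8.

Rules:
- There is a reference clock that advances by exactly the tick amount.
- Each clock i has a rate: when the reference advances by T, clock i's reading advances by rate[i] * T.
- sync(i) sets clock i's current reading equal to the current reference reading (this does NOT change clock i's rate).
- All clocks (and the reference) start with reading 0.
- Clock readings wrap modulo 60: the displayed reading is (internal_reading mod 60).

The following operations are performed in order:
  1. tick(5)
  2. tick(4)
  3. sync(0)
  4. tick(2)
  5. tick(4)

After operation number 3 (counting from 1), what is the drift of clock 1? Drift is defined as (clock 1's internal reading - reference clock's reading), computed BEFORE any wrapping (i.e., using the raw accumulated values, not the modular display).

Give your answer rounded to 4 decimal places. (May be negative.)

Answer: -1.8000

Derivation:
After op 1 tick(5): ref=5.0000 raw=[6.2500 4.0000]
After op 2 tick(4): ref=9.0000 raw=[11.2500 7.2000]
After op 3 sync(0): ref=9.0000 raw=[9.0000 7.2000]
Drift of clock 1 after op 3: 7.2000 - 9.0000 = -1.8000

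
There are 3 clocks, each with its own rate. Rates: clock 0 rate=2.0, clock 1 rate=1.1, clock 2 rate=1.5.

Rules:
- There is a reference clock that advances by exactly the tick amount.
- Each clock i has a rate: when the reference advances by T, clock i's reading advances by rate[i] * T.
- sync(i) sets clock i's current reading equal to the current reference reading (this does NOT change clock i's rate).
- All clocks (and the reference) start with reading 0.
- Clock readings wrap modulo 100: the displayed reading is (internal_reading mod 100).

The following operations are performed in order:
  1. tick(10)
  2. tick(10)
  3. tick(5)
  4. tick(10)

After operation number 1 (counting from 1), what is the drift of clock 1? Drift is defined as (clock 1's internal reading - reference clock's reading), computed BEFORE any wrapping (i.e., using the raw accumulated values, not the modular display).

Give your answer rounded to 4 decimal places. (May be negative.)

After op 1 tick(10): ref=10.0000 raw=[20.0000 11.0000 15.0000]
Drift of clock 1 after op 1: 11.0000 - 10.0000 = 1.0000

Answer: 1.0000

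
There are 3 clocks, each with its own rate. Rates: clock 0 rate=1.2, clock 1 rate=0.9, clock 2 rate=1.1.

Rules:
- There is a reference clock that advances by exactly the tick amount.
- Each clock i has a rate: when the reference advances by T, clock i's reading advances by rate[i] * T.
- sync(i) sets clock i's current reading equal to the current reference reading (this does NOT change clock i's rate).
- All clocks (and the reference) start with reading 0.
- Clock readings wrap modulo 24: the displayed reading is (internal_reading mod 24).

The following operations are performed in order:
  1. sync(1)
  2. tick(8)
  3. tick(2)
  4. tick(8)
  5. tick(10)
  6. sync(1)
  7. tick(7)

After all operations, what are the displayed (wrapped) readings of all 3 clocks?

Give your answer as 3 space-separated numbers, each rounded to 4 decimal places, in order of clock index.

After op 1 sync(1): ref=0.0000 raw=[0.0000 0.0000 0.0000]
After op 2 tick(8): ref=8.0000 raw=[9.6000 7.2000 8.8000]
After op 3 tick(2): ref=10.0000 raw=[12.0000 9.0000 11.0000]
After op 4 tick(8): ref=18.0000 raw=[21.6000 16.2000 19.8000]
After op 5 tick(10): ref=28.0000 raw=[33.6000 25.2000 30.8000]
After op 6 sync(1): ref=28.0000 raw=[33.6000 28.0000 30.8000]
After op 7 tick(7): ref=35.0000 raw=[42.0000 34.3000 38.5000]
Wrap final raw readings (mod 24): 42.0000 mod 24 = 18.0000; 34.3000 mod 24 = 10.3000; 38.5000 mod 24 = 14.5000

Answer: 18.0000 10.3000 14.5000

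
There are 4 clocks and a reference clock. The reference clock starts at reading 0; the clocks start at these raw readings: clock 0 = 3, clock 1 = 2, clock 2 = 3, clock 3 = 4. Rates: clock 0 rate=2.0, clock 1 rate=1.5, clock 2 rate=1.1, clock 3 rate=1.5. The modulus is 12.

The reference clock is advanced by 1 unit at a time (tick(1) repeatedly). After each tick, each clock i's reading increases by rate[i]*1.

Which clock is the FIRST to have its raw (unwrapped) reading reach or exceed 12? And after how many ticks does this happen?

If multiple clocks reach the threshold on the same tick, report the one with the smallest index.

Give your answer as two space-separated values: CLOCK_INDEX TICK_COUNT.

clock 0: start=3, rate=2.0, needs 12-3 = 9; ticks = ceil(9/2.0) = ceil(4.5000) = 5; reading at tick 5 = 3 + 2.0*5 = 13.0000
clock 1: start=2, rate=1.5, needs 12-2 = 10; ticks = ceil(10/1.5) = ceil(6.6667) = 7; reading at tick 7 = 2 + 1.5*7 = 12.5000
clock 2: start=3, rate=1.1, needs 12-3 = 9; ticks = ceil(9/1.1) = ceil(8.1818) = 9; reading at tick 9 = 3 + 1.1*9 = 12.9000
clock 3: start=4, rate=1.5, needs 12-4 = 8; ticks = ceil(8/1.5) = ceil(5.3333) = 6; reading at tick 6 = 4 + 1.5*6 = 13.0000
Minimum tick count = 5; winners = [0]; smallest index = 0

Answer: 0 5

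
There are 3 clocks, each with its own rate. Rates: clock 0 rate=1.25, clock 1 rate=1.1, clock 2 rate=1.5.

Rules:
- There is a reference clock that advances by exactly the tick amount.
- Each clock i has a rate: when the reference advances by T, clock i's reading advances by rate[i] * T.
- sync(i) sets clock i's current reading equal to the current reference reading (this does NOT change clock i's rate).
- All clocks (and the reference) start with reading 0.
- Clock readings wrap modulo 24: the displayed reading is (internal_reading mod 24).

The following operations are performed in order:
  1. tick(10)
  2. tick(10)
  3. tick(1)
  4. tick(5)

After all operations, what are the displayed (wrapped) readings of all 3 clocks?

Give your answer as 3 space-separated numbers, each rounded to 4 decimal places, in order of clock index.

Answer: 8.5000 4.6000 15.0000

Derivation:
After op 1 tick(10): ref=10.0000 raw=[12.5000 11.0000 15.0000]
After op 2 tick(10): ref=20.0000 raw=[25.0000 22.0000 30.0000]
After op 3 tick(1): ref=21.0000 raw=[26.2500 23.1000 31.5000]
After op 4 tick(5): ref=26.0000 raw=[32.5000 28.6000 39.0000]
Wrap final raw readings (mod 24): 32.5000 mod 24 = 8.5000; 28.6000 mod 24 = 4.6000; 39.0000 mod 24 = 15.0000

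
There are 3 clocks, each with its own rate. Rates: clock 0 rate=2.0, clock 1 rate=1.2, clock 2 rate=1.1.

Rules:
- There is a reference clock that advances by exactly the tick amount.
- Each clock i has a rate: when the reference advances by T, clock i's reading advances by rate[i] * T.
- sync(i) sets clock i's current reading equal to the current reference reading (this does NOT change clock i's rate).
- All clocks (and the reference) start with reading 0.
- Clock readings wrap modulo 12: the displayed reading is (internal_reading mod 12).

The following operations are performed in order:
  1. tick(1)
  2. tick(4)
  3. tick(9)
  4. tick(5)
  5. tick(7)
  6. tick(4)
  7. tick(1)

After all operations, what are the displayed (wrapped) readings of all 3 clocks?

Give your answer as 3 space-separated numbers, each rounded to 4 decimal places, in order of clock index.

After op 1 tick(1): ref=1.0000 raw=[2.0000 1.2000 1.1000]
After op 2 tick(4): ref=5.0000 raw=[10.0000 6.0000 5.5000]
After op 3 tick(9): ref=14.0000 raw=[28.0000 16.8000 15.4000]
After op 4 tick(5): ref=19.0000 raw=[38.0000 22.8000 20.9000]
After op 5 tick(7): ref=26.0000 raw=[52.0000 31.2000 28.6000]
After op 6 tick(4): ref=30.0000 raw=[60.0000 36.0000 33.0000]
After op 7 tick(1): ref=31.0000 raw=[62.0000 37.2000 34.1000]
Wrap final raw readings (mod 12): 62.0000 mod 12 = 2.0000; 37.2000 mod 12 = 1.2000; 34.1000 mod 12 = 10.1000

Answer: 2.0000 1.2000 10.1000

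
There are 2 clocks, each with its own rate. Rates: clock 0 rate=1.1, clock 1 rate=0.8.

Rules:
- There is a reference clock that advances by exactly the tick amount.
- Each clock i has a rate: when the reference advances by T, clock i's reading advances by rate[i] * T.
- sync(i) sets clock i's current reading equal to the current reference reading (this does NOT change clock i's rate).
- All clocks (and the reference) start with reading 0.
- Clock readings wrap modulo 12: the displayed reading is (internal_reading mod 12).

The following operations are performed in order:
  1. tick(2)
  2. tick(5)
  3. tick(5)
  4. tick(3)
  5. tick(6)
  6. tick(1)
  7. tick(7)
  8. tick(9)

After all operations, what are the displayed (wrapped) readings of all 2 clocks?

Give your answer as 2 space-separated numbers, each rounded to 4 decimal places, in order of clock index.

After op 1 tick(2): ref=2.0000 raw=[2.2000 1.6000]
After op 2 tick(5): ref=7.0000 raw=[7.7000 5.6000]
After op 3 tick(5): ref=12.0000 raw=[13.2000 9.6000]
After op 4 tick(3): ref=15.0000 raw=[16.5000 12.0000]
After op 5 tick(6): ref=21.0000 raw=[23.1000 16.8000]
After op 6 tick(1): ref=22.0000 raw=[24.2000 17.6000]
After op 7 tick(7): ref=29.0000 raw=[31.9000 23.2000]
After op 8 tick(9): ref=38.0000 raw=[41.8000 30.4000]
Wrap final raw readings (mod 12): 41.8000 mod 12 = 5.8000; 30.4000 mod 12 = 6.4000

Answer: 5.8000 6.4000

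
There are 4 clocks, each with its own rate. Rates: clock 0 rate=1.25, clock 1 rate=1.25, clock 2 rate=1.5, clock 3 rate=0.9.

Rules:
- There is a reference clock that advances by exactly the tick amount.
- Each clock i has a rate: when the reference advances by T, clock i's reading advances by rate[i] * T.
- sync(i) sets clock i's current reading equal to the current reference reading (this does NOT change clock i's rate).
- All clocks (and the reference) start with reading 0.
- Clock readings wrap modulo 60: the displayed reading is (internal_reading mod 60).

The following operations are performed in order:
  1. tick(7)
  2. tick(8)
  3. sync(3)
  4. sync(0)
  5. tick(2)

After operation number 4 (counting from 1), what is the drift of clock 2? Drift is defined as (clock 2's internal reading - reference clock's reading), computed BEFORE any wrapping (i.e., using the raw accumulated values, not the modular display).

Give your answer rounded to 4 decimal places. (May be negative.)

After op 1 tick(7): ref=7.0000 raw=[8.7500 8.7500 10.5000 6.3000]
After op 2 tick(8): ref=15.0000 raw=[18.7500 18.7500 22.5000 13.5000]
After op 3 sync(3): ref=15.0000 raw=[18.7500 18.7500 22.5000 15.0000]
After op 4 sync(0): ref=15.0000 raw=[15.0000 18.7500 22.5000 15.0000]
Drift of clock 2 after op 4: 22.5000 - 15.0000 = 7.5000

Answer: 7.5000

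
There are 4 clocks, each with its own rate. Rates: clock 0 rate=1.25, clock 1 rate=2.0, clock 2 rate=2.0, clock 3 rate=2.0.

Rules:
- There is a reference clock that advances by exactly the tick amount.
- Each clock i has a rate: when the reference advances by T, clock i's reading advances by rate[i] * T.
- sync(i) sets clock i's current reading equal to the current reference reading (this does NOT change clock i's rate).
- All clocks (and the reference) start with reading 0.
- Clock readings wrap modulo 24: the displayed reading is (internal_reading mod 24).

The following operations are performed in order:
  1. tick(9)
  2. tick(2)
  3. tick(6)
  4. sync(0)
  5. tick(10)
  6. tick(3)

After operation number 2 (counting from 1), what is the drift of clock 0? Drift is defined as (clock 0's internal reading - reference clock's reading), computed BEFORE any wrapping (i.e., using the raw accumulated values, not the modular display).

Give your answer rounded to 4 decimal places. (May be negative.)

Answer: 2.7500

Derivation:
After op 1 tick(9): ref=9.0000 raw=[11.2500 18.0000 18.0000 18.0000]
After op 2 tick(2): ref=11.0000 raw=[13.7500 22.0000 22.0000 22.0000]
Drift of clock 0 after op 2: 13.7500 - 11.0000 = 2.7500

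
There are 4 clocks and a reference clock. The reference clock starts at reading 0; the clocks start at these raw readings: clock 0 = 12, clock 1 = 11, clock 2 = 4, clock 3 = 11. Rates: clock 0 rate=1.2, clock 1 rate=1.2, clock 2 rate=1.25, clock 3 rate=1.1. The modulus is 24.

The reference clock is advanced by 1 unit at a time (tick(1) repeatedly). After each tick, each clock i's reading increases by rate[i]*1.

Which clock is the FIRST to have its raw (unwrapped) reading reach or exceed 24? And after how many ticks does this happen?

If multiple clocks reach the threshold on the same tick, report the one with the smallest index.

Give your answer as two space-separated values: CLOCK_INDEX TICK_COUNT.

Answer: 0 10

Derivation:
clock 0: start=12, rate=1.2, needs 24-12 = 12; ticks = ceil(12/1.2) = ceil(10.0000) = 10; reading at tick 10 = 12 + 1.2*10 = 24.0000
clock 1: start=11, rate=1.2, needs 24-11 = 13; ticks = ceil(13/1.2) = ceil(10.8333) = 11; reading at tick 11 = 11 + 1.2*11 = 24.2000
clock 2: start=4, rate=1.25, needs 24-4 = 20; ticks = ceil(20/1.25) = ceil(16.0000) = 16; reading at tick 16 = 4 + 1.25*16 = 24.0000
clock 3: start=11, rate=1.1, needs 24-11 = 13; ticks = ceil(13/1.1) = ceil(11.8182) = 12; reading at tick 12 = 11 + 1.1*12 = 24.2000
Minimum tick count = 10; winners = [0]; smallest index = 0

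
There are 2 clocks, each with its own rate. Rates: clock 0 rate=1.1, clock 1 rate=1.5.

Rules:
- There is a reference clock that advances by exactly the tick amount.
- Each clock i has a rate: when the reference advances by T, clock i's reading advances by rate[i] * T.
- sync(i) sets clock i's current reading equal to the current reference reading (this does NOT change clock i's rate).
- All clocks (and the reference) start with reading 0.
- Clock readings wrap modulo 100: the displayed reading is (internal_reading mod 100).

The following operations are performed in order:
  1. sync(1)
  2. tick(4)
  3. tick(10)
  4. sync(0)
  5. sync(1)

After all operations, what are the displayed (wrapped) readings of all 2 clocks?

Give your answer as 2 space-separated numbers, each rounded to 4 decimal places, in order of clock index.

Answer: 14.0000 14.0000

Derivation:
After op 1 sync(1): ref=0.0000 raw=[0.0000 0.0000]
After op 2 tick(4): ref=4.0000 raw=[4.4000 6.0000]
After op 3 tick(10): ref=14.0000 raw=[15.4000 21.0000]
After op 4 sync(0): ref=14.0000 raw=[14.0000 21.0000]
After op 5 sync(1): ref=14.0000 raw=[14.0000 14.0000]
Wrap final raw readings (mod 100): 14.0000 mod 100 = 14.0000; 14.0000 mod 100 = 14.0000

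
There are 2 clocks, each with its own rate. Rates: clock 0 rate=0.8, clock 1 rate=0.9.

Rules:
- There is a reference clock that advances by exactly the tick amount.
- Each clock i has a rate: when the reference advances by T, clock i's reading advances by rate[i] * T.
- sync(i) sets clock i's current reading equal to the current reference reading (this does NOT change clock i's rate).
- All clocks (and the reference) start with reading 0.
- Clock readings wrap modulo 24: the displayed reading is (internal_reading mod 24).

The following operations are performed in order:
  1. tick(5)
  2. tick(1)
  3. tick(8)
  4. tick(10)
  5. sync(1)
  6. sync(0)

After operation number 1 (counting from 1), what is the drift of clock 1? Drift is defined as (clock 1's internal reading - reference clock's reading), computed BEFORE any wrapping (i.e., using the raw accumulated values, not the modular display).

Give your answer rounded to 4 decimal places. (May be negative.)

After op 1 tick(5): ref=5.0000 raw=[4.0000 4.5000]
Drift of clock 1 after op 1: 4.5000 - 5.0000 = -0.5000

Answer: -0.5000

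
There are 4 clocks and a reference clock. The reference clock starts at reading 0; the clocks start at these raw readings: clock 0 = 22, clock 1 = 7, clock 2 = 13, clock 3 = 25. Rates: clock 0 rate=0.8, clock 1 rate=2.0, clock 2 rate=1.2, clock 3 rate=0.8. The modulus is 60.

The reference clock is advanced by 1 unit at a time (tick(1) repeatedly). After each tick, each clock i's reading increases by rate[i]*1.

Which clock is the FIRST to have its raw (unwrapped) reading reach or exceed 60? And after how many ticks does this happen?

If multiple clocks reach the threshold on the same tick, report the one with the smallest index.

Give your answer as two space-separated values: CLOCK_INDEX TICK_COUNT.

Answer: 1 27

Derivation:
clock 0: start=22, rate=0.8, needs 60-22 = 38; ticks = ceil(38/0.8) = ceil(47.5000) = 48; reading at tick 48 = 22 + 0.8*48 = 60.4000
clock 1: start=7, rate=2.0, needs 60-7 = 53; ticks = ceil(53/2.0) = ceil(26.5000) = 27; reading at tick 27 = 7 + 2.0*27 = 61.0000
clock 2: start=13, rate=1.2, needs 60-13 = 47; ticks = ceil(47/1.2) = ceil(39.1667) = 40; reading at tick 40 = 13 + 1.2*40 = 61.0000
clock 3: start=25, rate=0.8, needs 60-25 = 35; ticks = ceil(35/0.8) = ceil(43.7500) = 44; reading at tick 44 = 25 + 0.8*44 = 60.2000
Minimum tick count = 27; winners = [1]; smallest index = 1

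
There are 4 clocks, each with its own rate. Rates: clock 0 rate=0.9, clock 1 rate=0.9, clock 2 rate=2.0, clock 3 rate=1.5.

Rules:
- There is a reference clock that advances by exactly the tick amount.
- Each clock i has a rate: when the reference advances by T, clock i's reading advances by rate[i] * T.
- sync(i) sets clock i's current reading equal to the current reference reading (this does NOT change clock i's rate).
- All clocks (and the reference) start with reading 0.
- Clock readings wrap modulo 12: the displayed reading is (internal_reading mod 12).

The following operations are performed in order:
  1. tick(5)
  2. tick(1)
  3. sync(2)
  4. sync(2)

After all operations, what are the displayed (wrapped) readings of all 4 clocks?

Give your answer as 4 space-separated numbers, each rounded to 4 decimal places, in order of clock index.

Answer: 5.4000 5.4000 6.0000 9.0000

Derivation:
After op 1 tick(5): ref=5.0000 raw=[4.5000 4.5000 10.0000 7.5000]
After op 2 tick(1): ref=6.0000 raw=[5.4000 5.4000 12.0000 9.0000]
After op 3 sync(2): ref=6.0000 raw=[5.4000 5.4000 6.0000 9.0000]
After op 4 sync(2): ref=6.0000 raw=[5.4000 5.4000 6.0000 9.0000]
Wrap final raw readings (mod 12): 5.4000 mod 12 = 5.4000; 5.4000 mod 12 = 5.4000; 6.0000 mod 12 = 6.0000; 9.0000 mod 12 = 9.0000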